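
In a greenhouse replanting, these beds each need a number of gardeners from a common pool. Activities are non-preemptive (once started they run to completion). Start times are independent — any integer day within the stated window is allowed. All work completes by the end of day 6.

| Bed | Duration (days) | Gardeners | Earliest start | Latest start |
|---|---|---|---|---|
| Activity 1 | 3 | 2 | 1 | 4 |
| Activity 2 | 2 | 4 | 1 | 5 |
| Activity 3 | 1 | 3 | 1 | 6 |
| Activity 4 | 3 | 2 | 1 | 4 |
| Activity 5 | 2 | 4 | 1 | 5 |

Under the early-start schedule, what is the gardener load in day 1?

15

At early start, day 1 has: Activity 1, Activity 2, Activity 3, Activity 4, Activity 5.
Demand: 2 + 4 + 3 + 2 + 4 = 15.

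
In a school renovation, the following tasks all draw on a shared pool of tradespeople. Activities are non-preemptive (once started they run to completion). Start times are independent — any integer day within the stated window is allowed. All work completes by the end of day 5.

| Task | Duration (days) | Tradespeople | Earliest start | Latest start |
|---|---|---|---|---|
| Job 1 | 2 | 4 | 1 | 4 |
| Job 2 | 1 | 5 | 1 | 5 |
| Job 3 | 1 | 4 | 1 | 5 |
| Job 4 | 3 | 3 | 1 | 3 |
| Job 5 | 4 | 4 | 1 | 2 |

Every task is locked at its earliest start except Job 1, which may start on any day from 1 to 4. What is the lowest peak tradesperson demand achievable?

Job 1@1: d1:20  d2:11  d3:7  d4:4  d5:0 → peak 20
Job 1@2: d1:16  d2:11  d3:11  d4:4  d5:0 → peak 16
Job 1@3: d1:16  d2:7  d3:11  d4:8  d5:0 → peak 16
Job 1@4: d1:16  d2:7  d3:7  d4:8  d5:4 → peak 16
Best is Job 1@2, peak 16.

16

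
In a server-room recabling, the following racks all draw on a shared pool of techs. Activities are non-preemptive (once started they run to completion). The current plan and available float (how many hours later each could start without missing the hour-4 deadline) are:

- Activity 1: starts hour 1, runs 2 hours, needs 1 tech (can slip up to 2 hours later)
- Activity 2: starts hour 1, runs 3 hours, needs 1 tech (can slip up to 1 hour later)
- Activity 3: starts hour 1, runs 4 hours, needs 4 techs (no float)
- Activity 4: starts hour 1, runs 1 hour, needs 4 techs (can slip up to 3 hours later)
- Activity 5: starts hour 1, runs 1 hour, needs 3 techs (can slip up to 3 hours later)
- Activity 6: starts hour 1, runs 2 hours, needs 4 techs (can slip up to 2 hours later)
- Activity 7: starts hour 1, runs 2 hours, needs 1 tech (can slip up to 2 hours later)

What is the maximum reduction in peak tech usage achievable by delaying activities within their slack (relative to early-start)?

Early-start peak: h1:18  h2:11  h3:5  h4:4 ⇒ 18.
Leveled (Activity 1@1, Activity 2@1, Activity 3@1, Activity 4@1, Activity 5@2, Activity 6@3, Activity 7@2): h1:10  h2:10  h3:10  h4:8 ⇒ 10.
Reduction 18 − 10 = 8.

8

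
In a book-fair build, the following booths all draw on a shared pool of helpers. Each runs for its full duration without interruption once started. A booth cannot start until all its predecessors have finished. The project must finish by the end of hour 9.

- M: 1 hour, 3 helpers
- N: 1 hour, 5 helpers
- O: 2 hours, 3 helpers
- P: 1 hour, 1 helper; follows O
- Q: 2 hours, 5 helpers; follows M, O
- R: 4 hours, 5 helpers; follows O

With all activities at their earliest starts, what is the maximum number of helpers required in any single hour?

11

Early-start schedule: M@1, N@1, O@1, P@3, Q@3, R@3.
Load per hour: hour 1: 11, hour 2: 3, hour 3: 11, hour 4: 10, hour 5: 5, hour 6: 5, hour 7: 0, hour 8: 0, hour 9: 0.
Peak is 11.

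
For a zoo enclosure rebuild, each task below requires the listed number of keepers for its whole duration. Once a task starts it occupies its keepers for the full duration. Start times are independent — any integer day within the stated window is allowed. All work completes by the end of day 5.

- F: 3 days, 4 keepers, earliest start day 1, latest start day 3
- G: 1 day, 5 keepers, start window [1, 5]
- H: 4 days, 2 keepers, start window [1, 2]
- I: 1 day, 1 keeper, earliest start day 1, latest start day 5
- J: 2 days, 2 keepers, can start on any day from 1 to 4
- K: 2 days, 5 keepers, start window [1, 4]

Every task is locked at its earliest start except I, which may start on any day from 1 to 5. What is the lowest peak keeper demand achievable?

I@1: d1:19  d2:13  d3:6  d4:2  d5:0 → peak 19
I@2: d1:18  d2:14  d3:6  d4:2  d5:0 → peak 18
I@3: d1:18  d2:13  d3:7  d4:2  d5:0 → peak 18
I@4: d1:18  d2:13  d3:6  d4:3  d5:0 → peak 18
I@5: d1:18  d2:13  d3:6  d4:2  d5:1 → peak 18
Best is I@2, peak 18.

18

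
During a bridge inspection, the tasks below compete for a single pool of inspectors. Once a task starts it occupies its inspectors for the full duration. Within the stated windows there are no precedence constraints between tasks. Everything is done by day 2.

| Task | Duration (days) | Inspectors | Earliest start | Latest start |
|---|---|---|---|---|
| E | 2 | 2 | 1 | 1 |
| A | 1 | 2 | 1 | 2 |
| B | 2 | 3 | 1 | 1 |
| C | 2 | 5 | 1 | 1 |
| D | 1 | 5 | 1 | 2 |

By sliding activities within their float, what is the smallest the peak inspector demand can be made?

Early-start (E@1, A@1, B@1, C@1, D@1) gives peak 17: d1:17  d2:10.
Shift D→2.
Schedule E@1, A@1, B@1, C@1, D@2: d1:12  d2:15 — peak 15.
No arrangement of the 4 feasible schedules does better.

15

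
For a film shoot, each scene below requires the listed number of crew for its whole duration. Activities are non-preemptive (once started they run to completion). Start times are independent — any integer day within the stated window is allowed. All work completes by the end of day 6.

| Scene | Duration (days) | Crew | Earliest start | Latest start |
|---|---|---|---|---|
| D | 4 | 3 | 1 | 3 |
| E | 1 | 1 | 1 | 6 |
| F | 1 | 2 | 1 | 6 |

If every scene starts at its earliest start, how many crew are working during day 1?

6

At early start, day 1 has: D, E, F.
Demand: 3 + 1 + 2 = 6.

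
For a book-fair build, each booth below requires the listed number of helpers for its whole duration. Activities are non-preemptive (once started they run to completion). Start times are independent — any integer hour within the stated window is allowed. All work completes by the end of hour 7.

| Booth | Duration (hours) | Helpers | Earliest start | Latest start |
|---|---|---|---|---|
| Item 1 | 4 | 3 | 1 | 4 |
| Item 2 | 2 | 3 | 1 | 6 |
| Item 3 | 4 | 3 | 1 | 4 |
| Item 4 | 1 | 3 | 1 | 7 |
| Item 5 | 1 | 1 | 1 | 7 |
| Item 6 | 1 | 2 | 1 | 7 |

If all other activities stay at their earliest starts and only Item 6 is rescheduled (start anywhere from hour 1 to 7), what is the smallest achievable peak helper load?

Item 6@1: h1:15  h2:9  h3:6  h4:6  h5:0  h6:0  h7:0 → peak 15
Item 6@2: h1:13  h2:11  h3:6  h4:6  h5:0  h6:0  h7:0 → peak 13
Item 6@3: h1:13  h2:9  h3:8  h4:6  h5:0  h6:0  h7:0 → peak 13
Item 6@4: h1:13  h2:9  h3:6  h4:8  h5:0  h6:0  h7:0 → peak 13
Item 6@5: h1:13  h2:9  h3:6  h4:6  h5:2  h6:0  h7:0 → peak 13
Item 6@6: h1:13  h2:9  h3:6  h4:6  h5:0  h6:2  h7:0 → peak 13
Item 6@7: h1:13  h2:9  h3:6  h4:6  h5:0  h6:0  h7:2 → peak 13
Best is Item 6@2, peak 13.

13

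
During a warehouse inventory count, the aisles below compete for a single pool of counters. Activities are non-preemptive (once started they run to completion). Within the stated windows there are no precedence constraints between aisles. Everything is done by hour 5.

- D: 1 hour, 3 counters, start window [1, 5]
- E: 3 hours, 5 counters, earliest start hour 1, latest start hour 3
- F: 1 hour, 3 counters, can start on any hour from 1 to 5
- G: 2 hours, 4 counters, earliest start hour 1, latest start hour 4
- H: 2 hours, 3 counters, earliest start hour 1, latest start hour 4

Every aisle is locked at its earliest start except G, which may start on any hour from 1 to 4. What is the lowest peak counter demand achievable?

14

G@1: h1:18  h2:12  h3:5  h4:0  h5:0 → peak 18
G@2: h1:14  h2:12  h3:9  h4:0  h5:0 → peak 14
G@3: h1:14  h2:8  h3:9  h4:4  h5:0 → peak 14
G@4: h1:14  h2:8  h3:5  h4:4  h5:4 → peak 14
Best is G@2, peak 14.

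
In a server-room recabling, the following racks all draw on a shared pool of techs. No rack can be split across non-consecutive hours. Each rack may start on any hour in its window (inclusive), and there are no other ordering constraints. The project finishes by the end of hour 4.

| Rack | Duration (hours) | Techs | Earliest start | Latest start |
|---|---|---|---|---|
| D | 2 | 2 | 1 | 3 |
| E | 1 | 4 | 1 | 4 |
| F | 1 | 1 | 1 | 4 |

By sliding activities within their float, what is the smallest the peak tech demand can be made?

4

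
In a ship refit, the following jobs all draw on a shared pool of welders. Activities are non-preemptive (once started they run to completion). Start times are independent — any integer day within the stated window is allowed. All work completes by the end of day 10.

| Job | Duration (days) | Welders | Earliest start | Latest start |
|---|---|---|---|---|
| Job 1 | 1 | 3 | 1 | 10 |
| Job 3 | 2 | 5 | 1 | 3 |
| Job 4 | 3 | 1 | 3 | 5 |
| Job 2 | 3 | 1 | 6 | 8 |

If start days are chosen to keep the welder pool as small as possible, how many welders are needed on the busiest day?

5

Early-start (Job 1@1, Job 3@1, Job 4@3, Job 2@6) gives peak 8: d1:8  d2:5  d3:1  d4:1  d5:1  d6:1  d7:1  d8:1  d9:0  d10:0.
Shift Job 3→2, Job 4→4.
Schedule Job 1@1, Job 3@2, Job 4@4, Job 2@6: d1:3  d2:5  d3:5  d4:1  d5:1  d6:2  d7:1  d8:1  d9:0  d10:0 — peak 5.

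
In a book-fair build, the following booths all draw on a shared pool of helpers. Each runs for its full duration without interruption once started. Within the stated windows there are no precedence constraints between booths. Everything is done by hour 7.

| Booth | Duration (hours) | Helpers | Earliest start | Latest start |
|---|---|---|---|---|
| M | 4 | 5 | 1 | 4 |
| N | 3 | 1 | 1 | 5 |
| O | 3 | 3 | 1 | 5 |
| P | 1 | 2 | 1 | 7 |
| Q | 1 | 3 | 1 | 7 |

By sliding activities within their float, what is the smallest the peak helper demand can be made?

Early-start (M@1, N@1, O@1, P@1, Q@1) gives peak 14: h1:14  h2:9  h3:9  h4:5  h5:0  h6:0  h7:0.
Shift O→5, P→5, Q→6.
Schedule M@1, N@1, O@5, P@5, Q@6: h1:6  h2:6  h3:6  h4:5  h5:5  h6:6  h7:3 — peak 6.
Total helper-hours = 37 over 7 hours ⇒ peak ≥ ⌈37/7⌉ = 6, so 6 is optimal.

6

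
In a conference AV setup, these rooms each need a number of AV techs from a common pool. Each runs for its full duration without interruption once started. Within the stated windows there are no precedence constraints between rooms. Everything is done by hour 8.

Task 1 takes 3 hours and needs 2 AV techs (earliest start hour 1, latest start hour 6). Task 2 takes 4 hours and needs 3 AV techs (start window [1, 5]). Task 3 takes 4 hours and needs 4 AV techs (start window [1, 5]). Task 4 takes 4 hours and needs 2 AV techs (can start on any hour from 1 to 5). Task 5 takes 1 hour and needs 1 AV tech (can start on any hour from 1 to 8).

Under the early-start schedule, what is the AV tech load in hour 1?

At early start, hour 1 has: Task 1, Task 2, Task 3, Task 4, Task 5.
Demand: 2 + 3 + 4 + 2 + 1 = 12.

12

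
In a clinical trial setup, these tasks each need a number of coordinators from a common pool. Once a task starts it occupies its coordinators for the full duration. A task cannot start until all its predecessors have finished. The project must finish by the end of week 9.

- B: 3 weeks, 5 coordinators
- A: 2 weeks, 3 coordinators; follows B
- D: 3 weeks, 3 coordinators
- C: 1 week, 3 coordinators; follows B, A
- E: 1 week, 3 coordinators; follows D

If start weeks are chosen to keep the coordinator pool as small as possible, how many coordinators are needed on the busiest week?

6

Early-start (B@1, A@4, D@1, C@6, E@4) gives peak 8: w1:8  w2:8  w3:8  w4:6  w5:3  w6:3  w7:0  w8:0  w9:0.
Shift D→4, E→7.
Schedule B@1, A@4, D@4, C@6, E@7: w1:5  w2:5  w3:5  w4:6  w5:6  w6:6  w7:3  w8:0  w9:0 — peak 6.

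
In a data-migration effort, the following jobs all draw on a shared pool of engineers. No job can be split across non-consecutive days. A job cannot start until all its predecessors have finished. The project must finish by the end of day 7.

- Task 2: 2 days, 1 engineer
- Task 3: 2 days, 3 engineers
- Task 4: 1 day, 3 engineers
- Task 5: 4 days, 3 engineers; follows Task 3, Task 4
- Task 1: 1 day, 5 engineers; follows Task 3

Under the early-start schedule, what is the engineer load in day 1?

7

At early start, day 1 has: Task 2, Task 3, Task 4.
Demand: 1 + 3 + 3 = 7.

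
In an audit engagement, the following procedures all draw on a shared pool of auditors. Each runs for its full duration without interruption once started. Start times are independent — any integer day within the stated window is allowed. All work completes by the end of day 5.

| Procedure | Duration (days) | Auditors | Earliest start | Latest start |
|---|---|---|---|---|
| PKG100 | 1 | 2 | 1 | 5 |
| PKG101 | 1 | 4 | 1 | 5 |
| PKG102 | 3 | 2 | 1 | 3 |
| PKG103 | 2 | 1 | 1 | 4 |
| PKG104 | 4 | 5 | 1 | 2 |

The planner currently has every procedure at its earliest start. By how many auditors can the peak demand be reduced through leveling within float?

Early-start peak: d1:14  d2:8  d3:7  d4:5  d5:0 ⇒ 14.
Leveled (PKG100@1, PKG101@1, PKG102@3, PKG103@1, PKG104@2): d1:7  d2:6  d3:7  d4:7  d5:7 ⇒ 7.
Reduction 14 − 7 = 7.

7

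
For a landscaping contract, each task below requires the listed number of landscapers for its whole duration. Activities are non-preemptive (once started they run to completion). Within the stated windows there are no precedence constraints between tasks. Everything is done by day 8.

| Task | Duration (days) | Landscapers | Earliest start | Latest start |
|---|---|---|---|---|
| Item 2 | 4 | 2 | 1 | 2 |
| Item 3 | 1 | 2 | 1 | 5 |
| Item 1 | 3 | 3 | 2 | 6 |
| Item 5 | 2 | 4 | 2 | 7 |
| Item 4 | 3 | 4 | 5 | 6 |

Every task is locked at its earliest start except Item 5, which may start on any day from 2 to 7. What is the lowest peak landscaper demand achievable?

8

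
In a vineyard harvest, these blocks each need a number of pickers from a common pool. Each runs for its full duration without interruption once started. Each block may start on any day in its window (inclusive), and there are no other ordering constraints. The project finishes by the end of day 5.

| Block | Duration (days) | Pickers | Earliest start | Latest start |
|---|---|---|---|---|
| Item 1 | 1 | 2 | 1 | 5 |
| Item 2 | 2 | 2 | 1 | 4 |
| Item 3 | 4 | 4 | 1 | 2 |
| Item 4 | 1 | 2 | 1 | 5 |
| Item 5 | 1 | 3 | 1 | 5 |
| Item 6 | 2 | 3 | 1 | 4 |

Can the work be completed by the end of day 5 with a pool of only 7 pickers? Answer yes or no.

Schedule Item 1@1, Item 2@1, Item 3@2, Item 4@1, Item 5@3, Item 6@4: d1:6  d2:6  d3:7  d4:7  d5:7 — peak 7 ≤ 7.

yes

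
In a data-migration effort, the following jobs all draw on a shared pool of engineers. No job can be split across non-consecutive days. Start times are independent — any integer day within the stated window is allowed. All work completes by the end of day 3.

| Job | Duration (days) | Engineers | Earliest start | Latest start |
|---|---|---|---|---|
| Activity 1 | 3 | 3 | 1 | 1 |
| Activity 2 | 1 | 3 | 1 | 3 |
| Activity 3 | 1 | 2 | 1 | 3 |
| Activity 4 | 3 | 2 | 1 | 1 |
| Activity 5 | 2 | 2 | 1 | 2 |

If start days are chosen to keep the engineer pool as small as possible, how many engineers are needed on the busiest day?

Early-start (Activity 1@1, Activity 2@1, Activity 3@1, Activity 4@1, Activity 5@1) gives peak 12: d1:12  d2:7  d3:5.
Shift Activity 3→2, Activity 5→2.
Schedule Activity 1@1, Activity 2@1, Activity 3@2, Activity 4@1, Activity 5@2: d1:8  d2:9  d3:7 — peak 9.
No arrangement of the 18 feasible schedules does better.

9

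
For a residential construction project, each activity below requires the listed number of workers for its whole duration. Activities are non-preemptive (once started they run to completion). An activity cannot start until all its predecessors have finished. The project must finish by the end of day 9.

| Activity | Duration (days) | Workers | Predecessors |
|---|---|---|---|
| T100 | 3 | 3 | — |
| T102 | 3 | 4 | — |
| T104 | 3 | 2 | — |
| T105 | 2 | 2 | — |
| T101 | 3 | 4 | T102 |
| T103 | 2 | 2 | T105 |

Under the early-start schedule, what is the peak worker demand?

Early-start schedule: T100@1, T102@1, T104@1, T105@1, T101@4, T103@3.
Load per day: day 1: 11, day 2: 11, day 3: 11, day 4: 6, day 5: 4, day 6: 4, day 7: 0, day 8: 0, day 9: 0.
Peak is 11.

11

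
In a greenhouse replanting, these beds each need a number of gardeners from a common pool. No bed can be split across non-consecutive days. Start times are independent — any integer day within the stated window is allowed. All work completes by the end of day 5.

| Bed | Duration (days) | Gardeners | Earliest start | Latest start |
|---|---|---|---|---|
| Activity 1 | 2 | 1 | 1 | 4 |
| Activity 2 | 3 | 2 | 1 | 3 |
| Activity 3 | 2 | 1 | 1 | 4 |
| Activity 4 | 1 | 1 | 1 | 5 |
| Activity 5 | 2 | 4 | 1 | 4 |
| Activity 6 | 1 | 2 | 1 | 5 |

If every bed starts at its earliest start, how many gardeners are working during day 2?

At early start, day 2 has: Activity 1, Activity 2, Activity 3, Activity 5.
Demand: 1 + 2 + 1 + 4 = 8.

8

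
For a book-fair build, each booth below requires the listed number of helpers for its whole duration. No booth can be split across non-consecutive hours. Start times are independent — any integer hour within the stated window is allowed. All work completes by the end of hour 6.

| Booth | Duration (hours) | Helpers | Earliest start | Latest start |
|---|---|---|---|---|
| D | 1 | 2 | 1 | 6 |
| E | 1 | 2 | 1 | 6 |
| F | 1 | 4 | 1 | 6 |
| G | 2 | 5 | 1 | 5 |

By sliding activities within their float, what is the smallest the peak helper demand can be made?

5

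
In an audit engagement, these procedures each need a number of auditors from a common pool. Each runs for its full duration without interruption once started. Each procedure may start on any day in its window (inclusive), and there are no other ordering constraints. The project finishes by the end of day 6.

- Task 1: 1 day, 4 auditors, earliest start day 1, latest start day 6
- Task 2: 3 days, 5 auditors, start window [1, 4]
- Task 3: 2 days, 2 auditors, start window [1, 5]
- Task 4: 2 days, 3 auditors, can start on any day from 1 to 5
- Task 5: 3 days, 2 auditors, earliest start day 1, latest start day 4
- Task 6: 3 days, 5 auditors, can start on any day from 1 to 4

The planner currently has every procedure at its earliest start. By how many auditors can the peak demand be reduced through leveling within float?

12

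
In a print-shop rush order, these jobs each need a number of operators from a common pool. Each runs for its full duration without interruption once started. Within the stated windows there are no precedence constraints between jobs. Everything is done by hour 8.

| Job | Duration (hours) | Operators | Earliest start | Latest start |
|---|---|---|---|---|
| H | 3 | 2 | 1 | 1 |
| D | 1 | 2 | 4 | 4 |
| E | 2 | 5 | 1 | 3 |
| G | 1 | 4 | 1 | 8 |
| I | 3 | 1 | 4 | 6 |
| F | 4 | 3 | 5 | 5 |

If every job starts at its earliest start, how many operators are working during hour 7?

3

At early start, hour 7 has: F.
Demand: 3 = 3.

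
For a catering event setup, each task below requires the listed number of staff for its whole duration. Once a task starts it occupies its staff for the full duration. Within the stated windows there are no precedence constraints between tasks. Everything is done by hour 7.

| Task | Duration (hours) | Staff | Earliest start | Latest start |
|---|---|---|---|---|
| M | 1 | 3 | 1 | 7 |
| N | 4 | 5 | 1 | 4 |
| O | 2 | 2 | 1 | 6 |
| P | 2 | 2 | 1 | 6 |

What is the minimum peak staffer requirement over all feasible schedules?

5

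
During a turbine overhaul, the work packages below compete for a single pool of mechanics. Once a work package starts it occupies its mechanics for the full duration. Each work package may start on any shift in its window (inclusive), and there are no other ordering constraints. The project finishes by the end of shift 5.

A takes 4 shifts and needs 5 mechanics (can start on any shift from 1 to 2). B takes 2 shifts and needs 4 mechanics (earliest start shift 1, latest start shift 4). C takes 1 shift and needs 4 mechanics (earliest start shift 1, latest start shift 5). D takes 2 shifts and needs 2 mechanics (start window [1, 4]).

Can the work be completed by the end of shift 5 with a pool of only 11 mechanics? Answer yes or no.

yes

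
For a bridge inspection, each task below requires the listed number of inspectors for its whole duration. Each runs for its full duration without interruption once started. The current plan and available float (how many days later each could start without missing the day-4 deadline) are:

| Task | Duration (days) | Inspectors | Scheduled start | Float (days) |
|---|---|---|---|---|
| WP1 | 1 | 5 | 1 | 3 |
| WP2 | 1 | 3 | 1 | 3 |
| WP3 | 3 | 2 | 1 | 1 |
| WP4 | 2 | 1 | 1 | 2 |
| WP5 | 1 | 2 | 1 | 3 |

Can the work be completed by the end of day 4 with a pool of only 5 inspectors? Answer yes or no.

yes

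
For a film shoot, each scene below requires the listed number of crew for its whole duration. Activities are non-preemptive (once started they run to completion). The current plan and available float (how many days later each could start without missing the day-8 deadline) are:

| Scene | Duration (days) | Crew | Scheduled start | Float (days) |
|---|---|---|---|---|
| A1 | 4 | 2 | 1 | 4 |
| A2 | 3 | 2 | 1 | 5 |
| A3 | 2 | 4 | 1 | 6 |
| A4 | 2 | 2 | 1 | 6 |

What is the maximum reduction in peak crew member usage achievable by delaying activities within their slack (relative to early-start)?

6

Early-start peak: d1:10  d2:10  d3:4  d4:2  d5:0  d6:0  d7:0  d8:0 ⇒ 10.
Leveled (A1@1, A2@1, A3@5, A4@7): d1:4  d2:4  d3:4  d4:2  d5:4  d6:4  d7:2  d8:2 ⇒ 4.
Reduction 10 − 4 = 6.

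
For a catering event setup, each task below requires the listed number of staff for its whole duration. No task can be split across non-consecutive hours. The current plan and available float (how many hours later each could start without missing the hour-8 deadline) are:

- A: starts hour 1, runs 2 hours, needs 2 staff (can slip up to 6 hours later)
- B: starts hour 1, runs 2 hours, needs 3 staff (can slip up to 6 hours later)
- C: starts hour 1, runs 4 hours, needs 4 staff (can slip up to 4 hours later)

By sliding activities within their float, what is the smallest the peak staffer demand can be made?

Early-start (A@1, B@1, C@1) gives peak 9: h1:9  h2:9  h3:4  h4:4  h5:0  h6:0  h7:0  h8:0.
Shift B→3, C→5.
Schedule A@1, B@3, C@5: h1:2  h2:2  h3:3  h4:3  h5:4  h6:4  h7:4  h8:4 — peak 4.
Total staffer-hours = 26 over 8 hours ⇒ peak ≥ ⌈26/8⌉ = 4, so 4 is optimal.

4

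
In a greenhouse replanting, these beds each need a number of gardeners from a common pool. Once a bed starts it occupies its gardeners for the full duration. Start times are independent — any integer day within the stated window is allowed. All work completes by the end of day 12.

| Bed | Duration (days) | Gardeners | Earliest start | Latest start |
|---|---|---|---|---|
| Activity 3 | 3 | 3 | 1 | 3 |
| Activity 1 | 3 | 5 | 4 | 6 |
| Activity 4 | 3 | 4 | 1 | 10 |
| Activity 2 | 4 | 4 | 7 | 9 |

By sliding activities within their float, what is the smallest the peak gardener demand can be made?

Schedule Activity 3@1, Activity 1@4, Activity 4@1, Activity 2@7: d1:7  d2:7  d3:7  d4:5  d5:5  d6:5  d7:4  d8:4  d9:4  d10:4  d11:0  d12:0 — peak 7.

7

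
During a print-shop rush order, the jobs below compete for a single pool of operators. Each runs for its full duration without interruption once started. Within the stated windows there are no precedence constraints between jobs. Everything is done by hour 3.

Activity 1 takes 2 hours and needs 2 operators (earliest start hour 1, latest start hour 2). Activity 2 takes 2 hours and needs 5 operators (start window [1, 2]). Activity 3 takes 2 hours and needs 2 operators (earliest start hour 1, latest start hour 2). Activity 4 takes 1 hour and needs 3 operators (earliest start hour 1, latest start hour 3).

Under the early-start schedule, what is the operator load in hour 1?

At early start, hour 1 has: Activity 1, Activity 2, Activity 3, Activity 4.
Demand: 2 + 5 + 2 + 3 = 12.

12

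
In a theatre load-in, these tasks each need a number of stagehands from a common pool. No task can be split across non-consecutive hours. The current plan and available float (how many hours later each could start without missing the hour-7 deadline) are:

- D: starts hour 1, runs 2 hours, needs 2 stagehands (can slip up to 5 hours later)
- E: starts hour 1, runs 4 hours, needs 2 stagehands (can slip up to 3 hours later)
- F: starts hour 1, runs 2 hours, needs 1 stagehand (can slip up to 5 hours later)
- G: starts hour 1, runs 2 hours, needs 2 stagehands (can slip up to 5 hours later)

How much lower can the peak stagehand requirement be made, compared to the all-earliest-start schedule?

Early-start peak: h1:7  h2:7  h3:2  h4:2  h5:0  h6:0  h7:0 ⇒ 7.
Leveled (D@1, E@1, F@3, G@5): h1:4  h2:4  h3:3  h4:3  h5:2  h6:2  h7:0 ⇒ 4.
Reduction 7 − 4 = 3.

3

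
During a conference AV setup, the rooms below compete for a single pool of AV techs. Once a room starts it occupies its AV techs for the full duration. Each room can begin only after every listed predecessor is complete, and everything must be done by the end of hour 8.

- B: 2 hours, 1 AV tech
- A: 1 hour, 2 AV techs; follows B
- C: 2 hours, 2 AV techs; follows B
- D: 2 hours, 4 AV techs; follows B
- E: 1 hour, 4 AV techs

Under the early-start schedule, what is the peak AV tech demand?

8

Early-start schedule: B@1, A@3, C@3, D@3, E@1.
Load per hour: hour 1: 5, hour 2: 1, hour 3: 8, hour 4: 6, hour 5: 0, hour 6: 0, hour 7: 0, hour 8: 0.
Peak is 8.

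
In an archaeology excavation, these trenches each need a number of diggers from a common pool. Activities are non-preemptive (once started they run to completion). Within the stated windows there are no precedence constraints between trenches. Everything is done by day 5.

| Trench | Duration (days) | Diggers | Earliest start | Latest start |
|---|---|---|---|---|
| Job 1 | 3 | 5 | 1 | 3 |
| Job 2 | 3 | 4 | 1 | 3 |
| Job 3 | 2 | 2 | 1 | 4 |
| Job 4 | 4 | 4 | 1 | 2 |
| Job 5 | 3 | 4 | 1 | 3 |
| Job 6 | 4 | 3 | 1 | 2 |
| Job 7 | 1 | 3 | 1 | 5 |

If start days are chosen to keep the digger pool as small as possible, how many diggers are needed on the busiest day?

Early-start (Job 1@1, Job 2@1, Job 3@1, Job 4@1, Job 5@1, Job 6@1, Job 7@1) gives peak 25: d1:25  d2:22  d3:20  d4:7  d5:0.
Shift Job 5→3, Job 7→4.
Schedule Job 1@1, Job 2@1, Job 3@1, Job 4@1, Job 5@3, Job 6@1, Job 7@4: d1:18  d2:18  d3:20  d4:14  d5:4 — peak 20.

20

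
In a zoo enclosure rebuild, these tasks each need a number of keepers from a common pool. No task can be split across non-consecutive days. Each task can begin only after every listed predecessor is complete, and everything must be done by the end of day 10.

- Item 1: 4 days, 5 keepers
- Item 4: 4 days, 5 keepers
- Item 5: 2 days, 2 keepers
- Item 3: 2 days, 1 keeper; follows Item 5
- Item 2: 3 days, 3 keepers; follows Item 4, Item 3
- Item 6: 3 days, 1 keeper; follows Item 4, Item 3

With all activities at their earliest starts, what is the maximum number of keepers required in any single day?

Early-start schedule: Item 1@1, Item 4@1, Item 5@1, Item 3@3, Item 2@5, Item 6@5.
Load per day: day 1: 12, day 2: 12, day 3: 11, day 4: 11, day 5: 4, day 6: 4, day 7: 4, day 8: 0, day 9: 0, day 10: 0.
Peak is 12.

12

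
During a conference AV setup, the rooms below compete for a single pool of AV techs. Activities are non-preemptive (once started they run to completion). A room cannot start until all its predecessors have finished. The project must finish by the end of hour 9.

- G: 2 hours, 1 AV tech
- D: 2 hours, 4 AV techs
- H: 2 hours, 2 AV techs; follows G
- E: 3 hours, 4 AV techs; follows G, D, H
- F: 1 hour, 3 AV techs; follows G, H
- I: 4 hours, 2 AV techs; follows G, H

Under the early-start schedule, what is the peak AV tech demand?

9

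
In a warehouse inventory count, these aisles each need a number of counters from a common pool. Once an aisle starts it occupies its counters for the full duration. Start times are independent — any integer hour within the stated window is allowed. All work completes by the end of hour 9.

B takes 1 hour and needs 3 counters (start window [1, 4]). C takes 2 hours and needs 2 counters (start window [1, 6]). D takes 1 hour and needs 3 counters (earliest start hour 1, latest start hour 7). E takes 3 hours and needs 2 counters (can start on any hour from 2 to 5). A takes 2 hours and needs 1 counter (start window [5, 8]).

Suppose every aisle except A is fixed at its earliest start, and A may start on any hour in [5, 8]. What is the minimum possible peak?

8

A@5: h1:8  h2:4  h3:2  h4:2  h5:1  h6:1  h7:0  h8:0  h9:0 → peak 8
A@6: h1:8  h2:4  h3:2  h4:2  h5:0  h6:1  h7:1  h8:0  h9:0 → peak 8
A@7: h1:8  h2:4  h3:2  h4:2  h5:0  h6:0  h7:1  h8:1  h9:0 → peak 8
A@8: h1:8  h2:4  h3:2  h4:2  h5:0  h6:0  h7:0  h8:1  h9:1 → peak 8
Best is A@5, peak 8.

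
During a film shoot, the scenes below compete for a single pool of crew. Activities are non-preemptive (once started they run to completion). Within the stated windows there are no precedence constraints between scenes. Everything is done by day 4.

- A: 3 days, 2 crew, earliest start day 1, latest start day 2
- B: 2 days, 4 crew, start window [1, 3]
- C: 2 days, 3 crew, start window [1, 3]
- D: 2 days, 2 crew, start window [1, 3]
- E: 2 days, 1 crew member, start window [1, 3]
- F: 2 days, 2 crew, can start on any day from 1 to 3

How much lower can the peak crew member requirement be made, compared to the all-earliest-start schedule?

6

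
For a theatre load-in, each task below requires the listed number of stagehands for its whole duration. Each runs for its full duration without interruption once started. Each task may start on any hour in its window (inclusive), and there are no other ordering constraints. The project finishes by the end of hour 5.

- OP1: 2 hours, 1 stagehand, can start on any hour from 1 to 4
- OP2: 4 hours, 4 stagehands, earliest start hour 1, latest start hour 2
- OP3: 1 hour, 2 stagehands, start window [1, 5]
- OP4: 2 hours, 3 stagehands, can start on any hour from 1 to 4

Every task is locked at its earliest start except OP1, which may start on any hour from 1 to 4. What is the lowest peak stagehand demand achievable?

9

OP1@1: h1:10  h2:8  h3:4  h4:4  h5:0 → peak 10
OP1@2: h1:9  h2:8  h3:5  h4:4  h5:0 → peak 9
OP1@3: h1:9  h2:7  h3:5  h4:5  h5:0 → peak 9
OP1@4: h1:9  h2:7  h3:4  h4:5  h5:1 → peak 9
Best is OP1@2, peak 9.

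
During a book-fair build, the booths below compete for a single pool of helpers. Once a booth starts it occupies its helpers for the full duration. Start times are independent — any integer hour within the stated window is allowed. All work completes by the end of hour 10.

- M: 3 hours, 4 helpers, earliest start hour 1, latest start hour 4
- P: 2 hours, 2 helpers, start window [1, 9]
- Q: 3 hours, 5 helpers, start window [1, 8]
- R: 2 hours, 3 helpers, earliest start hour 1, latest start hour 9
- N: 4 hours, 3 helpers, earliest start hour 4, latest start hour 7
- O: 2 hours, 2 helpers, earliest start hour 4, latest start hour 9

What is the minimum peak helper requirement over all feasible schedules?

Early-start (M@1, P@1, Q@1, R@1, N@4, O@4) gives peak 14: h1:14  h2:14  h3:9  h4:5  h5:5  h6:3  h7:3  h8:0  h9:0  h10:0.
Shift Q→4, R→7, N→7, O→9.
Schedule M@1, P@1, Q@4, R@7, N@7, O@9: h1:6  h2:6  h3:4  h4:5  h5:5  h6:5  h7:6  h8:6  h9:5  h10:5 — peak 6.
Total helper-hours = 53 over 10 hours ⇒ peak ≥ ⌈53/10⌉ = 6, so 6 is optimal.

6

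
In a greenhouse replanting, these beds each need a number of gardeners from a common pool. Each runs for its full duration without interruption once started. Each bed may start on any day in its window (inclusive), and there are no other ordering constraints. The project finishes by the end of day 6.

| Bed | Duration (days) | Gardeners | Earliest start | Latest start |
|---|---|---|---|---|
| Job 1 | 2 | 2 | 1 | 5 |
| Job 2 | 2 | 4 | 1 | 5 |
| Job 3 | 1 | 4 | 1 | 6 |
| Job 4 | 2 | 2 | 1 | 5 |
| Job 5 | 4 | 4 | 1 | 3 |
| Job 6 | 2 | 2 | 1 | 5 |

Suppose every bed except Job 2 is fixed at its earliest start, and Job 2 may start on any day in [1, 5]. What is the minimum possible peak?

Job 2@1: d1:18  d2:14  d3:4  d4:4  d5:0  d6:0 → peak 18
Job 2@2: d1:14  d2:14  d3:8  d4:4  d5:0  d6:0 → peak 14
Job 2@3: d1:14  d2:10  d3:8  d4:8  d5:0  d6:0 → peak 14
Job 2@4: d1:14  d2:10  d3:4  d4:8  d5:4  d6:0 → peak 14
Job 2@5: d1:14  d2:10  d3:4  d4:4  d5:4  d6:4 → peak 14
Best is Job 2@2, peak 14.

14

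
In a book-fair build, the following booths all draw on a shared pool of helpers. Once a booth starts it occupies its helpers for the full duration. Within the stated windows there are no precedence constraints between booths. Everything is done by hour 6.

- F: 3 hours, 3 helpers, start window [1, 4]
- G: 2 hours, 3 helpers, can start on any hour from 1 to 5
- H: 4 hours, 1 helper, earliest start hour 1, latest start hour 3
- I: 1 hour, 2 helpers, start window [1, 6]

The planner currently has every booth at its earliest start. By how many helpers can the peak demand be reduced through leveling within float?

5

Early-start peak: h1:9  h2:7  h3:4  h4:1  h5:0  h6:0 ⇒ 9.
Leveled (F@1, G@4, H@1, I@6): h1:4  h2:4  h3:4  h4:4  h5:3  h6:2 ⇒ 4.
Reduction 9 − 4 = 5.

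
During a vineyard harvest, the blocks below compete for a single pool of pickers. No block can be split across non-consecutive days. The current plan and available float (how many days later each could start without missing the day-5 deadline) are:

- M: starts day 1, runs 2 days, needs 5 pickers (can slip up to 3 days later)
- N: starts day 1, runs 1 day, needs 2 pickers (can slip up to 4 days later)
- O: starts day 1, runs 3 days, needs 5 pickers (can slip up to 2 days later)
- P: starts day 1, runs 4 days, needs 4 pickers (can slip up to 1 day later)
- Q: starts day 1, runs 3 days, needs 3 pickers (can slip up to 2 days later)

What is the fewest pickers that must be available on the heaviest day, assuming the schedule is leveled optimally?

12

Early-start (M@1, N@1, O@1, P@1, Q@1) gives peak 19: d1:19  d2:17  d3:12  d4:4  d5:0.
Shift O→3, Q→2.
Schedule M@1, N@1, O@3, P@1, Q@2: d1:11  d2:12  d3:12  d4:12  d5:5 — peak 12.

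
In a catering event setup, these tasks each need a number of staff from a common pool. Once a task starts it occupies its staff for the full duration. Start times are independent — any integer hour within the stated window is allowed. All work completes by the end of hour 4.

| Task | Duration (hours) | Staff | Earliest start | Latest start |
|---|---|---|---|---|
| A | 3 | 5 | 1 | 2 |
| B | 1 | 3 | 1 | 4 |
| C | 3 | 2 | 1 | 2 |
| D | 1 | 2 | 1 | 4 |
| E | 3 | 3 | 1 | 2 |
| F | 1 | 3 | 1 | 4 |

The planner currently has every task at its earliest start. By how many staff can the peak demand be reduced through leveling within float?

Early-start peak: h1:18  h2:10  h3:10  h4:0 ⇒ 18.
Leveled (A@1, B@1, C@1, D@4, E@2, F@4): h1:10  h2:10  h3:10  h4:8 ⇒ 10.
Reduction 18 − 10 = 8.

8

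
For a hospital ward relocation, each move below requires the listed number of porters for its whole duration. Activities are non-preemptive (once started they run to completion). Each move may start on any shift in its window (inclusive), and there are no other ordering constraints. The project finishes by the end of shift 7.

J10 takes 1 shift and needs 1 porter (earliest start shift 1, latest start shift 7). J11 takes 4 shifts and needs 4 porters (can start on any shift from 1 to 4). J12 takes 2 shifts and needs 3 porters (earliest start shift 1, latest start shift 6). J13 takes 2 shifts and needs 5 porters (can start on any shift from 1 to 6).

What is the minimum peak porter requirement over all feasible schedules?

7

Early-start (J10@1, J11@1, J12@1, J13@1) gives peak 13: s1:13  s2:12  s3:4  s4:4  s5:0  s6:0  s7:0.
Shift J12→2, J13→5.
Schedule J10@1, J11@1, J12@2, J13@5: s1:5  s2:7  s3:7  s4:4  s5:5  s6:5  s7:0 — peak 7.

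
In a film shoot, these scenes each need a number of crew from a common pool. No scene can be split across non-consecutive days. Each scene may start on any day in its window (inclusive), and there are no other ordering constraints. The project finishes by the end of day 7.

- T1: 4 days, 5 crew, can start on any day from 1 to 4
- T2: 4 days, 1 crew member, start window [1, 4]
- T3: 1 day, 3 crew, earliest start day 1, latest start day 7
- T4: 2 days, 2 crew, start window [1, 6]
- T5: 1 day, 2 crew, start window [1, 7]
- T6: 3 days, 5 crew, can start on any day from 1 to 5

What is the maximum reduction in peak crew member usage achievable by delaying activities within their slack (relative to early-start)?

Early-start peak: d1:18  d2:13  d3:11  d4:6  d5:0  d6:0  d7:0 ⇒ 18.
Leveled (T1@1, T2@1, T3@5, T4@1, T5@3, T6@5): d1:8  d2:8  d3:8  d4:6  d5:8  d6:5  d7:5 ⇒ 8.
Reduction 18 − 8 = 10.

10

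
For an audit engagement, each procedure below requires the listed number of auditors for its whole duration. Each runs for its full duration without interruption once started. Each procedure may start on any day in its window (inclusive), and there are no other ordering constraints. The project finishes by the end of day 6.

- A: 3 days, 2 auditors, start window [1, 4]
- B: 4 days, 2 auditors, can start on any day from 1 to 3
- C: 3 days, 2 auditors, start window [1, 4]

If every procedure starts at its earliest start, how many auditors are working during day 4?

2

At early start, day 4 has: B.
Demand: 2 = 2.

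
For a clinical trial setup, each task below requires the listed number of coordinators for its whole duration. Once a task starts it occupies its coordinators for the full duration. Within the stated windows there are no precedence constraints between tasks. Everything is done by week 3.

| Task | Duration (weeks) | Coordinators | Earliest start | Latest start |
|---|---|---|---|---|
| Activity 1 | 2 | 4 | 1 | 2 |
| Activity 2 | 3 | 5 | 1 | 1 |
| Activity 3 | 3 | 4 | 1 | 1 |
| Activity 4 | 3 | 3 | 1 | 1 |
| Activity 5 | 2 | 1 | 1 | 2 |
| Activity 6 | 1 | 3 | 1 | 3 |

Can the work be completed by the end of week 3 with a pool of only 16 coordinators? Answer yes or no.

Total coordinator-weeks = 49; over 3 weeks the average is 49/3 > 16, so some week must exceed 16.

no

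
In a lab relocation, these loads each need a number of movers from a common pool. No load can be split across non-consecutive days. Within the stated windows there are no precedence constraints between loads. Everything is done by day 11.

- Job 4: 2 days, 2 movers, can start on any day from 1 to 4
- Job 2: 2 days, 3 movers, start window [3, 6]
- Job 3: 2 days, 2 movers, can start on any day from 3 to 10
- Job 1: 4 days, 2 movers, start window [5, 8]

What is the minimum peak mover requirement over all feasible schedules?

3

Early-start (Job 4@1, Job 2@3, Job 3@3, Job 1@5) gives peak 5: d1:2  d2:2  d3:5  d4:5  d5:2  d6:2  d7:2  d8:2  d9:0  d10:0  d11:0.
Shift Job 3→5, Job 1→7.
Schedule Job 4@1, Job 2@3, Job 3@5, Job 1@7: d1:2  d2:2  d3:3  d4:3  d5:2  d6:2  d7:2  d8:2  d9:2  d10:2  d11:0 — peak 3.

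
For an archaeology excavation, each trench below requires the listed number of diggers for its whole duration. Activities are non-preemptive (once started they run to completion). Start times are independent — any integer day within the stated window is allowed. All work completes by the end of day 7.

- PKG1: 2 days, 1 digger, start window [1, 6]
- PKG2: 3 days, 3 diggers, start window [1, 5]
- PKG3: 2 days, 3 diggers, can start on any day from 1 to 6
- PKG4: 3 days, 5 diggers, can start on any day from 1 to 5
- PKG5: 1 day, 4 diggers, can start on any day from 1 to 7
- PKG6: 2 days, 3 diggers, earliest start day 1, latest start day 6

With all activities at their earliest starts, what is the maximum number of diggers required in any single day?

Early-start schedule: PKG1@1, PKG2@1, PKG3@1, PKG4@1, PKG5@1, PKG6@1.
Load per day: day 1: 19, day 2: 15, day 3: 8, day 4: 0, day 5: 0, day 6: 0, day 7: 0.
Peak is 19.

19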